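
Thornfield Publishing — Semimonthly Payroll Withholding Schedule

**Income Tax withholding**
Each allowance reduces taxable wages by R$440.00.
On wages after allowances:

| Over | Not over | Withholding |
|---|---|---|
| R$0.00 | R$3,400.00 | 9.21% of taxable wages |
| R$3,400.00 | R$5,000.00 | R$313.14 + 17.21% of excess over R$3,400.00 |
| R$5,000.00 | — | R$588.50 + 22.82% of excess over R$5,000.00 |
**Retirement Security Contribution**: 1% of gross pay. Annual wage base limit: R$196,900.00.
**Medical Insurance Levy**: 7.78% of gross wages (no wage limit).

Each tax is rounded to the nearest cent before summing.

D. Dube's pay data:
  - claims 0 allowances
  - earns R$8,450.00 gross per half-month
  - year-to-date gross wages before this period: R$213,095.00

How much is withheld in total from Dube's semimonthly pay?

Income Tax: taxable = R$8,450.00
  R$588.50 + 22.82% × (R$8,450.00 − R$5,000.00) = R$588.50 + 22.82% × R$3,450.00 = R$1,375.79
Retirement Security Contribution: YTD R$213,095.00 ≥ cap R$196,900.00 → R$0.00
Medical Insurance Levy: 7.78% × R$8,450.00 = R$657.41
Total: R$1,375.79 + R$0.00 + R$657.41 = R$2,033.20

R$2,033.20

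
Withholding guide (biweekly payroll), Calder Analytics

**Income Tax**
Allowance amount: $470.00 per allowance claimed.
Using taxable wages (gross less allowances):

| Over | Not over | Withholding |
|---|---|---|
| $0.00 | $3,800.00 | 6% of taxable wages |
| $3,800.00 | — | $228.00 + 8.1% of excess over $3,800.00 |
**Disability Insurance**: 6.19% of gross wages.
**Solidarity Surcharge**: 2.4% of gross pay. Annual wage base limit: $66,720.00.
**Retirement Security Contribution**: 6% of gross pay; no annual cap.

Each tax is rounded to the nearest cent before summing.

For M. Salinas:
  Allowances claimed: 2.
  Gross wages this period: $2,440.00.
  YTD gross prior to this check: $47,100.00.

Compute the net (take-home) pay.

$1,994.00

Income Tax: taxable = $2,440.00 − 2×$470.00 = $1,500.00
  6% × $1,500.00 = $90.00
Disability Insurance: 6.19% × $2,440.00 = $151.04
Solidarity Surcharge: 2.4% × $2,440.00 = $58.56
Retirement Security Contribution: 6% × $2,440.00 = $146.40
Total withheld: $90.00 + $151.04 + $58.56 + $146.40 = $446.00
Net pay: $2,440.00 − $446.00 = $1,994.00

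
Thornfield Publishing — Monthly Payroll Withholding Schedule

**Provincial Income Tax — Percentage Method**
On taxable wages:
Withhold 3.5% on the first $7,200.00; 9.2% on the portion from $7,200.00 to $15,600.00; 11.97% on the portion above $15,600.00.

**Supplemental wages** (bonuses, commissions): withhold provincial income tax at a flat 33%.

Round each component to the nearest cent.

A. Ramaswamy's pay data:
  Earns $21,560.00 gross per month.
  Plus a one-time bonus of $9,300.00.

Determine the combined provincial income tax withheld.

$4,807.21

Provincial Income Tax: taxable = $21,560.00
  $1,024.80 + 11.97% × ($21,560.00 − $15,600.00) = $1,024.80 + 11.97% × $5,960.00 = $1,738.21
Supplemental (33% flat on bonus): 33% × $9,300.00 = $3,069.00
Total provincial income tax: $1,738.21 + $3,069.00 = $4,807.21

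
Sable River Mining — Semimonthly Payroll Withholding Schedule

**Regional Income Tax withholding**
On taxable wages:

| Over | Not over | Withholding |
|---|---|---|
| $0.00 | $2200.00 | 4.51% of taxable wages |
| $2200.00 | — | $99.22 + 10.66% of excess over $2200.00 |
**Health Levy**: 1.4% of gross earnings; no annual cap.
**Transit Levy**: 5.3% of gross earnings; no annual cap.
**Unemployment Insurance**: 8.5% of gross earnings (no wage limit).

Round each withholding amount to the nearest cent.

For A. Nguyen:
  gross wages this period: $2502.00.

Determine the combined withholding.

$511.72

Regional Income Tax: taxable = $2502.00
  $99.22 + 10.66% × ($2502.00 − $2200.00) = $99.22 + 10.66% × $302.00 = $131.41
Health Levy: 1.4% × $2502.00 = $35.03
Transit Levy: 5.3% × $2502.00 = $132.61
Unemployment Insurance: 8.5% × $2502.00 = $212.67
Total: $131.41 + $35.03 + $132.61 + $212.67 = $511.72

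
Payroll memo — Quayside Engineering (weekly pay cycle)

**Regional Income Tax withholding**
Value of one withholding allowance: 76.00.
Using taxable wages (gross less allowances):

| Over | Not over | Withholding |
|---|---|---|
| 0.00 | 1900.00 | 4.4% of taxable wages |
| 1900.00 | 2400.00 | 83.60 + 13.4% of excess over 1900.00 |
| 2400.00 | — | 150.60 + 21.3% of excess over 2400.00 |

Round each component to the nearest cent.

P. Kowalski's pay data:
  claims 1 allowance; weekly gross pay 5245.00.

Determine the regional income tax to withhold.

740.40

Regional Income Tax: taxable = 5245.00 − 1×76.00 = 5169.00
  150.60 + 21.3% × (5169.00 − 2400.00) = 150.60 + 21.3% × 2769.00 = 740.40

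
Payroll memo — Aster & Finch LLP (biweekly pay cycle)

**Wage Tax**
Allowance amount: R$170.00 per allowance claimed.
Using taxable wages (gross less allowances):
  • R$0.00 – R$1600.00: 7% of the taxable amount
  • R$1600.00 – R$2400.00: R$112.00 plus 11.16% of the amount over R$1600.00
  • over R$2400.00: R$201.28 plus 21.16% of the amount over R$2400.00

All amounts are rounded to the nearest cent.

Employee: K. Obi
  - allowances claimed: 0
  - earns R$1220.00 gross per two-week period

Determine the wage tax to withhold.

R$85.40

Wage Tax: taxable = R$1220.00
  7% × R$1220.00 = R$85.40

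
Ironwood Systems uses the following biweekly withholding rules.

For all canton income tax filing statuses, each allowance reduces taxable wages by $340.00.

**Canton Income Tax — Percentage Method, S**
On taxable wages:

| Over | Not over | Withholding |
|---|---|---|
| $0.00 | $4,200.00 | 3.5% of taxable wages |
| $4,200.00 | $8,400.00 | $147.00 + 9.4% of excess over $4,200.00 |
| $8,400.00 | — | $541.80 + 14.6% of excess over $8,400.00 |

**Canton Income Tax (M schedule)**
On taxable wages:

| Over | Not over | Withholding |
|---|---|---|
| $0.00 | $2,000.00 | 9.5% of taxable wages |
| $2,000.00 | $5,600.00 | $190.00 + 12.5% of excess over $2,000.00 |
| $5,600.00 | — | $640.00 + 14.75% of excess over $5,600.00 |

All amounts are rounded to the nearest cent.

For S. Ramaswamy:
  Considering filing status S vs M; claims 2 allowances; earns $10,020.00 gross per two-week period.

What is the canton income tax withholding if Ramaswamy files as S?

$679.04

Canton Income Tax (S): taxable = $10,020.00 − 2×$340.00 = $9,340.00
  $541.80 + 14.6% × ($9,340.00 − $8,400.00) = $541.80 + 14.6% × $940.00 = $679.04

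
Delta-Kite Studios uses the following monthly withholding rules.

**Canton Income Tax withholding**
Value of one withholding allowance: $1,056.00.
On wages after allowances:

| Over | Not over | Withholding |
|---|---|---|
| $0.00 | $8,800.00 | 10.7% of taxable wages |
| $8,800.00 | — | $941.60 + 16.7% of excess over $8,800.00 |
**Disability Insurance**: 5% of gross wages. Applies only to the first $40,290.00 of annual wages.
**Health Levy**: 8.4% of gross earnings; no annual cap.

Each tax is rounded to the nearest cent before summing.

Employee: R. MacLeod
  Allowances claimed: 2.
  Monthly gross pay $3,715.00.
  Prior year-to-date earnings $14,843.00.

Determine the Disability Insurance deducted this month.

Disability Insurance: 5% × $3,715.00 = $185.75

$185.75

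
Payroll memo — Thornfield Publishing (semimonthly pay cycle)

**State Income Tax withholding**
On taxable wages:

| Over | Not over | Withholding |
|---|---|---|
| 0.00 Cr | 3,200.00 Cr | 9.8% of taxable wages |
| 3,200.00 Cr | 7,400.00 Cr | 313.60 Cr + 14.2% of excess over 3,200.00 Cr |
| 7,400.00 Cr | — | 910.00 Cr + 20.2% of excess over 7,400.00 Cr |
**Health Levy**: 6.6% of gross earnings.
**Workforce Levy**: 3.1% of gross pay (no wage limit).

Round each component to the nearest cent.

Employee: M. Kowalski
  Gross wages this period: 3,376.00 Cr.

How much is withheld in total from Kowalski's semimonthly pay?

666.07 Cr

State Income Tax: taxable = 3,376.00 Cr
  313.60 Cr + 14.2% × (3,376.00 Cr − 3,200.00 Cr) = 313.60 Cr + 14.2% × 176.00 Cr = 338.59 Cr
Health Levy: 6.6% × 3,376.00 Cr = 222.82 Cr
Workforce Levy: 3.1% × 3,376.00 Cr = 104.66 Cr
Total: 338.59 Cr + 222.82 Cr + 104.66 Cr = 666.07 Cr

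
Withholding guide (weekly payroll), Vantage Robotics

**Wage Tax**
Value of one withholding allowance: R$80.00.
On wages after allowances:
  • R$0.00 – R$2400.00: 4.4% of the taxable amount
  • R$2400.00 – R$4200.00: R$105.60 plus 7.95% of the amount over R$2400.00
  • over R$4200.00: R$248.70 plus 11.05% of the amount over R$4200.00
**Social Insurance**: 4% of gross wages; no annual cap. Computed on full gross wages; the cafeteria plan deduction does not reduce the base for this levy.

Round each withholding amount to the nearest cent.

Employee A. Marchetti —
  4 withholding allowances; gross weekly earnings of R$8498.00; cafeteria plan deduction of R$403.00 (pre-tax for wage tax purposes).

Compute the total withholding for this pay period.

R$983.66

Wage Tax: taxable = R$8498.00 − R$403.00 − 4×R$80.00 = R$7775.00
  R$248.70 + 11.05% × (R$7775.00 − R$4200.00) = R$248.70 + 11.05% × R$3575.00 = R$643.74
Social Insurance: 4% × R$8498.00 = R$339.92
Total: R$643.74 + R$339.92 = R$983.66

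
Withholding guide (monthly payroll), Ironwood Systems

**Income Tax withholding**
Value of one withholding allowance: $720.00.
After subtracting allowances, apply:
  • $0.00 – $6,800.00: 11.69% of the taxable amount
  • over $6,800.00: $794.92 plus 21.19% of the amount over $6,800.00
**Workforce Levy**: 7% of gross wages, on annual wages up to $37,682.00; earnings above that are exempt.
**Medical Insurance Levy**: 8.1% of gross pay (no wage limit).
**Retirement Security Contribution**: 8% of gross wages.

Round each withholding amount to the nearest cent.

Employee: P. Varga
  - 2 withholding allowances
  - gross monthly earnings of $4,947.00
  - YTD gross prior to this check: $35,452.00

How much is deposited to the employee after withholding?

$3,584.46

Income Tax: taxable = $4,947.00 − 2×$720.00 = $3,507.00
  11.69% × $3,507.00 = $409.97
Workforce Levy: cap $37,682.00 − YTD $35,452.00 = $2,230.00 subject; 7% × $2,230.00 = $156.10
Medical Insurance Levy: 8.1% × $4,947.00 = $400.71
Retirement Security Contribution: 8% × $4,947.00 = $395.76
Total withheld: $409.97 + $156.10 + $400.71 + $395.76 = $1,362.54
Net pay: $4,947.00 − $1,362.54 = $3,584.46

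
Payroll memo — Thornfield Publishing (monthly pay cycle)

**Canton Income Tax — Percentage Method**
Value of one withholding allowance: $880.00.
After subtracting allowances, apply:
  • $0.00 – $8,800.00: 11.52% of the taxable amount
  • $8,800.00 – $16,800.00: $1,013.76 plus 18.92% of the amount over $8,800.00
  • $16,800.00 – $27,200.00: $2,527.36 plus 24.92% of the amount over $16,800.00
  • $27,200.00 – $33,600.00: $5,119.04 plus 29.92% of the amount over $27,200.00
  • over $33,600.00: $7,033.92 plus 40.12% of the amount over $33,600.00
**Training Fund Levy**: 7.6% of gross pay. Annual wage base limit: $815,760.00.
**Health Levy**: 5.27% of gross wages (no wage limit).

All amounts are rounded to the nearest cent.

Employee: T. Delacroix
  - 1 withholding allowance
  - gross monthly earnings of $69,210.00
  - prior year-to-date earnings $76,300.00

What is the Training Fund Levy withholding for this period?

Training Fund Levy: 7.6% × $69,210.00 = $5,259.96

$5,259.96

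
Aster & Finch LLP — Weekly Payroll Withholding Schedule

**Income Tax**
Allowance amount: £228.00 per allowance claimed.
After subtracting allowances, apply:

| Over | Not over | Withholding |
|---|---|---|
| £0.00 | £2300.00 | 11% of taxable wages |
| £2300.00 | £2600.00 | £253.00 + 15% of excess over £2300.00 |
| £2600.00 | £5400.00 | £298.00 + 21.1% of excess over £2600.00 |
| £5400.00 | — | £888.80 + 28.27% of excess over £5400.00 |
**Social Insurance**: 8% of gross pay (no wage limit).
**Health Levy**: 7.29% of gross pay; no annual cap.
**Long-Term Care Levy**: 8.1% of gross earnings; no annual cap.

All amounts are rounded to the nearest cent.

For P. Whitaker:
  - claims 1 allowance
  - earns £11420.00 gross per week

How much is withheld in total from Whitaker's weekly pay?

Income Tax: taxable = £11420.00 − 1×£228.00 = £11192.00
  £888.80 + 28.27% × (£11192.00 − £5400.00) = £888.80 + 28.27% × £5792.00 = £2526.20
Social Insurance: 8% × £11420.00 = £913.60
Health Levy: 7.29% × £11420.00 = £832.52
Long-Term Care Levy: 8.1% × £11420.00 = £925.02
Total: £2526.20 + £913.60 + £832.52 + £925.02 = £5197.34

£5197.34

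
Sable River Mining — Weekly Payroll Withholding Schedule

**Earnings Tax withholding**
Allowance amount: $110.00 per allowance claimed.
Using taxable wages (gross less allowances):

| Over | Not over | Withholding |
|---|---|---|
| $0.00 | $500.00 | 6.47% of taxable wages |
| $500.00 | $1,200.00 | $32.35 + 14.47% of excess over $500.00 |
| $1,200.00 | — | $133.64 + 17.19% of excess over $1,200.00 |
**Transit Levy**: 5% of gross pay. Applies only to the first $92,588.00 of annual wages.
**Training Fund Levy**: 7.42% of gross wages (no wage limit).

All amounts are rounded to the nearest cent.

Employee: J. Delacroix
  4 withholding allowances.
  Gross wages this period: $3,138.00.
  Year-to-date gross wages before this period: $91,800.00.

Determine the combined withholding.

Earnings Tax: taxable = $3,138.00 − 4×$110.00 = $2,698.00
  $133.64 + 17.19% × ($2,698.00 − $1,200.00) = $133.64 + 17.19% × $1,498.00 = $391.15
Transit Levy: cap $92,588.00 − YTD $91,800.00 = $788.00 subject; 5% × $788.00 = $39.40
Training Fund Levy: 7.42% × $3,138.00 = $232.84
Total: $391.15 + $39.40 + $232.84 = $663.39

$663.39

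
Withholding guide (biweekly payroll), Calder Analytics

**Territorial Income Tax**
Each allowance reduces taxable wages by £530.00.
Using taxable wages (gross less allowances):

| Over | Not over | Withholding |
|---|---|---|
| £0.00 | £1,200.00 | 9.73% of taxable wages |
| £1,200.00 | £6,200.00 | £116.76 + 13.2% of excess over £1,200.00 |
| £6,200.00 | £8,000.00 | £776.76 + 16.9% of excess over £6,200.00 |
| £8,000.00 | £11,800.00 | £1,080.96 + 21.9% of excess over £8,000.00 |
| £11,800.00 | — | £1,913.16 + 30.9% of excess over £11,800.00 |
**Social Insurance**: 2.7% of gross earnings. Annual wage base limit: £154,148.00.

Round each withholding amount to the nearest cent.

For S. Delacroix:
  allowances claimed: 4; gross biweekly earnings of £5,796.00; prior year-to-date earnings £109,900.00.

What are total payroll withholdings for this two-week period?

Territorial Income Tax: taxable = £5,796.00 − 4×£530.00 = £3,676.00
  £116.76 + 13.2% × (£3,676.00 − £1,200.00) = £116.76 + 13.2% × £2,476.00 = £443.59
Social Insurance: 2.7% × £5,796.00 = £156.49
Total: £443.59 + £156.49 = £600.08

£600.08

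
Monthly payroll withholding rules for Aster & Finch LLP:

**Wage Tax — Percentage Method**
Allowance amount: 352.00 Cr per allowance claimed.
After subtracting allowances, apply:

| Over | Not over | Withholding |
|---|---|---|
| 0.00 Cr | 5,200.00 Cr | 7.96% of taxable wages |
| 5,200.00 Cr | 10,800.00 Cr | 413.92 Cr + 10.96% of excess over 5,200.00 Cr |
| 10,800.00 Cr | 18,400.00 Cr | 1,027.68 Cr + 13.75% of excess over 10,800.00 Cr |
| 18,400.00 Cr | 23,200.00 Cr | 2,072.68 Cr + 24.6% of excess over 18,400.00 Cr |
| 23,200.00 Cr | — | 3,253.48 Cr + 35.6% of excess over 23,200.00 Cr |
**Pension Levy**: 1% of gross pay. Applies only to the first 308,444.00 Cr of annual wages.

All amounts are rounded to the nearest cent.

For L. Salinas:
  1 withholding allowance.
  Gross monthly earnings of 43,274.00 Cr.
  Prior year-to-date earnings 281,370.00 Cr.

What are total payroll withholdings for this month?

Wage Tax: taxable = 43,274.00 Cr − 1×352.00 Cr = 42,922.00 Cr
  3,253.48 Cr + 35.6% × (42,922.00 Cr − 23,200.00 Cr) = 3,253.48 Cr + 35.6% × 19,722.00 Cr = 10,274.51 Cr
Pension Levy: cap 308,444.00 Cr − YTD 281,370.00 Cr = 27,074.00 Cr subject; 1% × 27,074.00 Cr = 270.74 Cr
Total: 10,274.51 Cr + 270.74 Cr = 10,545.25 Cr

10,545.25 Cr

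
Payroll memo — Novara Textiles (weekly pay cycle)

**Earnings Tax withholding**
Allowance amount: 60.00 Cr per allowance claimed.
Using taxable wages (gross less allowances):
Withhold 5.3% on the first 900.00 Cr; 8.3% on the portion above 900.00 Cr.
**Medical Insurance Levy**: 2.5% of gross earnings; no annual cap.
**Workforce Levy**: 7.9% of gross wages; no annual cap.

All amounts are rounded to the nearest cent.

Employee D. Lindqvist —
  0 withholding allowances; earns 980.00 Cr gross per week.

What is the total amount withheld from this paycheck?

Earnings Tax: taxable = 980.00 Cr
  47.70 Cr + 8.3% × (980.00 Cr − 900.00 Cr) = 47.70 Cr + 8.3% × 80.00 Cr = 54.34 Cr
Medical Insurance Levy: 2.5% × 980.00 Cr = 24.50 Cr
Workforce Levy: 7.9% × 980.00 Cr = 77.42 Cr
Total: 54.34 Cr + 24.50 Cr + 77.42 Cr = 156.26 Cr

156.26 Cr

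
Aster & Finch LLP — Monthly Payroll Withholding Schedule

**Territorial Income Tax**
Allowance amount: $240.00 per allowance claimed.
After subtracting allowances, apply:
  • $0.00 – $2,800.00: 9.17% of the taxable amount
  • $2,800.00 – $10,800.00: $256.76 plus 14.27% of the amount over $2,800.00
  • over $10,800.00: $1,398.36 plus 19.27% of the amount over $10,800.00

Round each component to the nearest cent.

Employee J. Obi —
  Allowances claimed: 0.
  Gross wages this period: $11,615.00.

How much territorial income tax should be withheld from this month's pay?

$1,555.41

Territorial Income Tax: taxable = $11,615.00
  $1,398.36 + 19.27% × ($11,615.00 − $10,800.00) = $1,398.36 + 19.27% × $815.00 = $1,555.41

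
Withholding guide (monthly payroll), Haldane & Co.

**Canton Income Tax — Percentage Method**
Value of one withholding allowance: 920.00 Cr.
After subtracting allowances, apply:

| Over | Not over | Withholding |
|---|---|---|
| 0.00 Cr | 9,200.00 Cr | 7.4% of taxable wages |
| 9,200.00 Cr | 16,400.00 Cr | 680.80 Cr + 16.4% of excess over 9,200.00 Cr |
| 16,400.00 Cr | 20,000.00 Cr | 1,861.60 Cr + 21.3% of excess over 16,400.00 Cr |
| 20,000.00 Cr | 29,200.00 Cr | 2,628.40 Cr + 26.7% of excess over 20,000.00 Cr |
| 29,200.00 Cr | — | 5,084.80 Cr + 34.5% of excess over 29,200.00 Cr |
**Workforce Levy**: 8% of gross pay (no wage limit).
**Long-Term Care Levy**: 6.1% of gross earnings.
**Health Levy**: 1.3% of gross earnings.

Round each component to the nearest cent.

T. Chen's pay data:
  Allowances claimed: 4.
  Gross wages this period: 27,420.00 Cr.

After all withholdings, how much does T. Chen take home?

Canton Income Tax: taxable = 27,420.00 Cr − 4×920.00 Cr = 23,740.00 Cr
  2,628.40 Cr + 26.7% × (23,740.00 Cr − 20,000.00 Cr) = 2,628.40 Cr + 26.7% × 3,740.00 Cr = 3,626.98 Cr
Workforce Levy: 8% × 27,420.00 Cr = 2,193.60 Cr
Long-Term Care Levy: 6.1% × 27,420.00 Cr = 1,672.62 Cr
Health Levy: 1.3% × 27,420.00 Cr = 356.46 Cr
Total withheld: 3,626.98 Cr + 2,193.60 Cr + 1,672.62 Cr + 356.46 Cr = 7,849.66 Cr
Net pay: 27,420.00 Cr − 7,849.66 Cr = 19,570.34 Cr

19,570.34 Cr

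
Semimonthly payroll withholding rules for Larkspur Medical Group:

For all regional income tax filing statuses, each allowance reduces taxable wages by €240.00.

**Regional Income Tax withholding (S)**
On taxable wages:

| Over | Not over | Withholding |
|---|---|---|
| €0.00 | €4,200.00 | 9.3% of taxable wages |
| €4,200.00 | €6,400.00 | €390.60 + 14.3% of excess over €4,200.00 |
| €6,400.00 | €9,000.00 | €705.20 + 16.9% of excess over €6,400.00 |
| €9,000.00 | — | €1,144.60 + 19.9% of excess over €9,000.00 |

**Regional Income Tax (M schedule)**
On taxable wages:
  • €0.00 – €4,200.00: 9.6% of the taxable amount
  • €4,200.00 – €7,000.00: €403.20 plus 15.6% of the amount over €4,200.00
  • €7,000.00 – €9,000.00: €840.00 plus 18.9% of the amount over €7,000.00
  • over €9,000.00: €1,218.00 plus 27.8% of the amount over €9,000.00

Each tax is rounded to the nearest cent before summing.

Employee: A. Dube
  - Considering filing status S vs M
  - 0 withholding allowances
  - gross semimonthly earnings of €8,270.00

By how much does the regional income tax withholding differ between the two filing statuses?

Regional Income Tax (S): taxable = €8,270.00
  €705.20 + 16.9% × (€8,270.00 − €6,400.00) = €705.20 + 16.9% × €1,870.00 = €1,021.23
Regional Income Tax (M): taxable = €8,270.00
  €840.00 + 18.9% × (€8,270.00 − €7,000.00) = €840.00 + 18.9% × €1,270.00 = €1,080.03
Difference: |€1,021.23 − €1,080.03| = €58.80 (higher under M)

€58.80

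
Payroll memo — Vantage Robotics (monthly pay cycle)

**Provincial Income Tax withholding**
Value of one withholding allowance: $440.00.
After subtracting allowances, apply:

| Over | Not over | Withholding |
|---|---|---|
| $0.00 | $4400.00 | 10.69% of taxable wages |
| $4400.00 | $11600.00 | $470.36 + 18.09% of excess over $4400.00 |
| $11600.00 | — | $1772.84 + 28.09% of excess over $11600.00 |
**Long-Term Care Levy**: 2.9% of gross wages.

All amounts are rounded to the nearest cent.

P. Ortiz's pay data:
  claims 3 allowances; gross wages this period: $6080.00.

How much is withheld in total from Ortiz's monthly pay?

Provincial Income Tax: taxable = $6080.00 − 3×$440.00 = $4760.00
  $470.36 + 18.09% × ($4760.00 − $4400.00) = $470.36 + 18.09% × $360.00 = $535.48
Long-Term Care Levy: 2.9% × $6080.00 = $176.32
Total: $535.48 + $176.32 = $711.80

$711.80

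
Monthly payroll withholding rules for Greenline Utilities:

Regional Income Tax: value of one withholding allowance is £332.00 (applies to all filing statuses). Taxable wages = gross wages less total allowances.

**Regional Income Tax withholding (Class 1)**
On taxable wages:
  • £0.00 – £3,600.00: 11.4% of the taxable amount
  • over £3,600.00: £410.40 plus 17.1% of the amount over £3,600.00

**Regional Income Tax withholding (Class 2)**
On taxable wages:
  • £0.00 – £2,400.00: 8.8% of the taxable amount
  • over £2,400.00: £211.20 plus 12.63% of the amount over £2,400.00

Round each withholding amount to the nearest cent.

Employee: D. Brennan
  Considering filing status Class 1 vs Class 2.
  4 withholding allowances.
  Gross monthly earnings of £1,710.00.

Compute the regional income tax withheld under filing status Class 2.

Regional Income Tax (Class 2): taxable = £1,710.00 − 4×£332.00 = £382.00
  8.8% × £382.00 = £33.62

£33.62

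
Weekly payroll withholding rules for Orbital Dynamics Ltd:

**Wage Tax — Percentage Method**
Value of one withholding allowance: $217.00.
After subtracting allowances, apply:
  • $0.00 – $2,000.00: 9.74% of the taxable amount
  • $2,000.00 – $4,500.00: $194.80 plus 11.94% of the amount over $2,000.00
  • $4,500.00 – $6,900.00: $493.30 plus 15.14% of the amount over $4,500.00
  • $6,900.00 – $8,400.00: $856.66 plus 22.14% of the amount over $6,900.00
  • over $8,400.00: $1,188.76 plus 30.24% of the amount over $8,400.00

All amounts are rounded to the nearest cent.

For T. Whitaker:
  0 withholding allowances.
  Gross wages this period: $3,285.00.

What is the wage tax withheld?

Wage Tax: taxable = $3,285.00
  $194.80 + 11.94% × ($3,285.00 − $2,000.00) = $194.80 + 11.94% × $1,285.00 = $348.23

$348.23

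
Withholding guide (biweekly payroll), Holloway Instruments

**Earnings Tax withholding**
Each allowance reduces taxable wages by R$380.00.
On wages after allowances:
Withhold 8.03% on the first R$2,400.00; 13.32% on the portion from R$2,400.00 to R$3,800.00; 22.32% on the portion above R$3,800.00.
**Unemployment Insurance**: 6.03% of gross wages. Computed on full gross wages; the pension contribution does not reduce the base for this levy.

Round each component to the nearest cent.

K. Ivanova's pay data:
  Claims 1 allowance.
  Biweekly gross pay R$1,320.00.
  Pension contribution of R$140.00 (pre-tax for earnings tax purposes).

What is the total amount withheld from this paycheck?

Earnings Tax: taxable = R$1,320.00 − R$140.00 − 1×R$380.00 = R$800.00
  8.03% × R$800.00 = R$64.24
Unemployment Insurance: 6.03% × R$1,320.00 = R$79.60
Total: R$64.24 + R$79.60 = R$143.84

R$143.84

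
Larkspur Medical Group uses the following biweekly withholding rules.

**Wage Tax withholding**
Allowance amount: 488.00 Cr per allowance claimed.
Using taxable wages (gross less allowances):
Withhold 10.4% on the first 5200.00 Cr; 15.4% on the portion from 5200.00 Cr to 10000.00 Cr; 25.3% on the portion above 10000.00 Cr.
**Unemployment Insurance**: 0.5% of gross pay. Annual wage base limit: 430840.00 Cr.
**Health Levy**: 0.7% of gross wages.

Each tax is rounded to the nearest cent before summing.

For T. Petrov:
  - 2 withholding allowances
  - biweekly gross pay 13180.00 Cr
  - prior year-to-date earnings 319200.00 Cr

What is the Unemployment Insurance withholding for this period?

Unemployment Insurance: 0.5% × 13180.00 Cr = 65.90 Cr

65.90 Cr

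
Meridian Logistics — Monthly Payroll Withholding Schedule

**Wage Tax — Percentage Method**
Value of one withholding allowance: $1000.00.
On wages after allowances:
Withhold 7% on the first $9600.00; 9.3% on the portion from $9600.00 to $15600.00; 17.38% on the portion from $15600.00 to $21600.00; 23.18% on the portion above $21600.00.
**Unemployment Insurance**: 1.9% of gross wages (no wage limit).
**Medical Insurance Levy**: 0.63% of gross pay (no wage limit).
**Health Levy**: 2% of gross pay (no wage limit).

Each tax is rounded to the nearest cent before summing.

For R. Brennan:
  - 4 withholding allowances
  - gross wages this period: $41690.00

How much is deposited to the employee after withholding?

$33798.98

Wage Tax: taxable = $41690.00 − 4×$1000.00 = $37690.00
  $2272.80 + 23.18% × ($37690.00 − $21600.00) = $2272.80 + 23.18% × $16090.00 = $6002.46
Unemployment Insurance: 1.9% × $41690.00 = $792.11
Medical Insurance Levy: 0.63% × $41690.00 = $262.65
Health Levy: 2% × $41690.00 = $833.80
Total withheld: $6002.46 + $792.11 + $262.65 + $833.80 = $7891.02
Net pay: $41690.00 − $7891.02 = $33798.98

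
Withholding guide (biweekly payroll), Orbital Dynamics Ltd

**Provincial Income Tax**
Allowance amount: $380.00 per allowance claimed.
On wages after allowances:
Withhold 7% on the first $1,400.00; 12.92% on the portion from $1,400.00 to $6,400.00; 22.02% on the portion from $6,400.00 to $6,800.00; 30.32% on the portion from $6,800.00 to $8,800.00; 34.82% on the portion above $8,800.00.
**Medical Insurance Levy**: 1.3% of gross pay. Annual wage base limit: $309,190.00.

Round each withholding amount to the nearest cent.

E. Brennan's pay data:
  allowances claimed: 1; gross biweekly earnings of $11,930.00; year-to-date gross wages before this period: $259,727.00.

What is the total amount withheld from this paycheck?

Provincial Income Tax: taxable = $11,930.00 − 1×$380.00 = $11,550.00
  $1,438.48 + 34.82% × ($11,550.00 − $8,800.00) = $1,438.48 + 34.82% × $2,750.00 = $2,396.03
Medical Insurance Levy: 1.3% × $11,930.00 = $155.09
Total: $2,396.03 + $155.09 = $2,551.12

$2,551.12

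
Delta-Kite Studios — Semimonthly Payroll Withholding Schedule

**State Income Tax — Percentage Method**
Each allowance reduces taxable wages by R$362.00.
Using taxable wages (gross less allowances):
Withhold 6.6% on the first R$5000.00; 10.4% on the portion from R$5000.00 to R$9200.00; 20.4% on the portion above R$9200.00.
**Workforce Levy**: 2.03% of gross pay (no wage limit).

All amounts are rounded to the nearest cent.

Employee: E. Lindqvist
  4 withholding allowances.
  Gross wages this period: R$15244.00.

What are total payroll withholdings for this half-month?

R$2013.83

State Income Tax: taxable = R$15244.00 − 4×R$362.00 = R$13796.00
  R$766.80 + 20.4% × (R$13796.00 − R$9200.00) = R$766.80 + 20.4% × R$4596.00 = R$1704.38
Workforce Levy: 2.03% × R$15244.00 = R$309.45
Total: R$1704.38 + R$309.45 = R$2013.83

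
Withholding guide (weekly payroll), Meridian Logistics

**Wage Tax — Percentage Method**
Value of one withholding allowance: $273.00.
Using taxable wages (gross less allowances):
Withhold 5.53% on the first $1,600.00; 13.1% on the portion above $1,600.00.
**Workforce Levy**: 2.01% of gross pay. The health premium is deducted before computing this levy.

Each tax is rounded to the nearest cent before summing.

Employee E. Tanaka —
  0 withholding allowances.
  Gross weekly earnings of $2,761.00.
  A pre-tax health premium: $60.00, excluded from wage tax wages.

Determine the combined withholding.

$287.00

Wage Tax: taxable = $2,761.00 − $60.00 = $2,701.00
  $88.48 + 13.1% × ($2,701.00 − $1,600.00) = $88.48 + 13.1% × $1,101.00 = $232.71
Workforce Levy: 2.01% × $2,701.00 = $54.29
Total: $232.71 + $54.29 = $287.00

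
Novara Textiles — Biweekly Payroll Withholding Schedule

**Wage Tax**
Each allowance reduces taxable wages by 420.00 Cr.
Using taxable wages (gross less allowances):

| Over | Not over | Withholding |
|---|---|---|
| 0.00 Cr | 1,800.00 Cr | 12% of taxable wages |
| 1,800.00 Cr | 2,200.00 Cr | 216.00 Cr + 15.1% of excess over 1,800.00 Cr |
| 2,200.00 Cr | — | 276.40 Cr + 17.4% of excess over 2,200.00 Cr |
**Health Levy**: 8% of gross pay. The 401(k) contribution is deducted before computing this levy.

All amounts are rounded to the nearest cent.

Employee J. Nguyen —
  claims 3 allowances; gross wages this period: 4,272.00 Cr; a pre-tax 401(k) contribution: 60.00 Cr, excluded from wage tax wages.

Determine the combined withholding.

744.21 Cr

Wage Tax: taxable = 4,272.00 Cr − 60.00 Cr − 3×420.00 Cr = 2,952.00 Cr
  276.40 Cr + 17.4% × (2,952.00 Cr − 2,200.00 Cr) = 276.40 Cr + 17.4% × 752.00 Cr = 407.25 Cr
Health Levy: 8% × 4,212.00 Cr = 336.96 Cr
Total: 407.25 Cr + 336.96 Cr = 744.21 Cr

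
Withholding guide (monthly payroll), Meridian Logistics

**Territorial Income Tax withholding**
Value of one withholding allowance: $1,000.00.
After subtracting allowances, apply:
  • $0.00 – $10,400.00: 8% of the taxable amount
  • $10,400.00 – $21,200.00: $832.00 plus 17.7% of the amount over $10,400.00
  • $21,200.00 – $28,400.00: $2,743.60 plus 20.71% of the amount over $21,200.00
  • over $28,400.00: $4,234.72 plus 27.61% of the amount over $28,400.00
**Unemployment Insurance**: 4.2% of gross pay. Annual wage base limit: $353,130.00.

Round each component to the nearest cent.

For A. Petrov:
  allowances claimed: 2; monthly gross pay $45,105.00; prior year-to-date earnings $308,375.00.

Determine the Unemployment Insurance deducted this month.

Unemployment Insurance: cap $353,130.00 − YTD $308,375.00 = $44,755.00 subject; 4.2% × $44,755.00 = $1,879.71

$1,879.71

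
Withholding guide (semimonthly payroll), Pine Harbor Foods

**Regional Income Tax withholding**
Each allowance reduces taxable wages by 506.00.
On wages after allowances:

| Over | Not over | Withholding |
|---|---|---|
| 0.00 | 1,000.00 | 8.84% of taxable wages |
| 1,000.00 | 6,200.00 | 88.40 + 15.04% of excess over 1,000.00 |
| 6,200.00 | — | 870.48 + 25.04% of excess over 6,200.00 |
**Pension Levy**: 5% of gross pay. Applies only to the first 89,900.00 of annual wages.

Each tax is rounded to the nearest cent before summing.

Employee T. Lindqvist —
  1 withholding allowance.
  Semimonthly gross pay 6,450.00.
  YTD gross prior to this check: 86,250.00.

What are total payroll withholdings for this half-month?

Regional Income Tax: taxable = 6,450.00 − 1×506.00 = 5,944.00
  88.40 + 15.04% × (5,944.00 − 1,000.00) = 88.40 + 15.04% × 4,944.00 = 831.98
Pension Levy: cap 89,900.00 − YTD 86,250.00 = 3,650.00 subject; 5% × 3,650.00 = 182.50
Total: 831.98 + 182.50 = 1,014.48

1,014.48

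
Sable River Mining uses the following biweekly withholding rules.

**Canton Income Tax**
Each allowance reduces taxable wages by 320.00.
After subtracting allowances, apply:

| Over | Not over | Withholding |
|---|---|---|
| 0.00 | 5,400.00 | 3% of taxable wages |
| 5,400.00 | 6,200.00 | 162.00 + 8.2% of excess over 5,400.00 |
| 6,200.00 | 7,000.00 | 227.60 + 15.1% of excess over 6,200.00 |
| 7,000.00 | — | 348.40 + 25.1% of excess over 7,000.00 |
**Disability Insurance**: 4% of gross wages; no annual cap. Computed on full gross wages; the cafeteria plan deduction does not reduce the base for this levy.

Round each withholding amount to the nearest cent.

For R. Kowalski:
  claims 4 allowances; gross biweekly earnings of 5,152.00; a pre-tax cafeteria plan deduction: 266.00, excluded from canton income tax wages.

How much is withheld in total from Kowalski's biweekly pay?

314.26

Canton Income Tax: taxable = 5,152.00 − 266.00 − 4×320.00 = 3,606.00
  3% × 3,606.00 = 108.18
Disability Insurance: 4% × 5,152.00 = 206.08
Total: 108.18 + 206.08 = 314.26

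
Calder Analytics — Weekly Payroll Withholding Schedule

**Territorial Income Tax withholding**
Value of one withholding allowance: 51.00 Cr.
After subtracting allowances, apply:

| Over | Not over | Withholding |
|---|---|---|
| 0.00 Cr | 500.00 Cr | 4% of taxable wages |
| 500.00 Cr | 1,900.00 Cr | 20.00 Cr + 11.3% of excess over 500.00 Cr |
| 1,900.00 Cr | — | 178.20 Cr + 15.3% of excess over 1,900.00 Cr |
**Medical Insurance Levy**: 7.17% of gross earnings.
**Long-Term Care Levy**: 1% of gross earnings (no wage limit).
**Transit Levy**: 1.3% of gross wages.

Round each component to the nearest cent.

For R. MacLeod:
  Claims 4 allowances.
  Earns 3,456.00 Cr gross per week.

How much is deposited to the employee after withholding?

2,743.65 Cr

Territorial Income Tax: taxable = 3,456.00 Cr − 4×51.00 Cr = 3,252.00 Cr
  178.20 Cr + 15.3% × (3,252.00 Cr − 1,900.00 Cr) = 178.20 Cr + 15.3% × 1,352.00 Cr = 385.06 Cr
Medical Insurance Levy: 7.17% × 3,456.00 Cr = 247.80 Cr
Long-Term Care Levy: 1% × 3,456.00 Cr = 34.56 Cr
Transit Levy: 1.3% × 3,456.00 Cr = 44.93 Cr
Total withheld: 385.06 Cr + 247.80 Cr + 34.56 Cr + 44.93 Cr = 712.35 Cr
Net pay: 3,456.00 Cr − 712.35 Cr = 2,743.65 Cr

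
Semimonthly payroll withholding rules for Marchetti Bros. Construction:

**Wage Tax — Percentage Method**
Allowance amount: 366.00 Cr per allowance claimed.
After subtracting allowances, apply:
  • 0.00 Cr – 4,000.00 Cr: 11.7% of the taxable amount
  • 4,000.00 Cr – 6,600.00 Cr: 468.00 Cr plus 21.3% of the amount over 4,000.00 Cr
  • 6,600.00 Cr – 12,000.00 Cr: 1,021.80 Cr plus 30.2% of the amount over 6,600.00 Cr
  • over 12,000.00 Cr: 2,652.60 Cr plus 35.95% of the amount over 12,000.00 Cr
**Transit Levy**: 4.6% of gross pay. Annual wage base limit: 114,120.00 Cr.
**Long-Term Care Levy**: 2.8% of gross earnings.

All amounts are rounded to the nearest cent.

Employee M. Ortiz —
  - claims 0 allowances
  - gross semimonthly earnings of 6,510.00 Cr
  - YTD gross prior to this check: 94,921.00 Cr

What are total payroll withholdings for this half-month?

Wage Tax: taxable = 6,510.00 Cr
  468.00 Cr + 21.3% × (6,510.00 Cr − 4,000.00 Cr) = 468.00 Cr + 21.3% × 2,510.00 Cr = 1,002.63 Cr
Transit Levy: 4.6% × 6,510.00 Cr = 299.46 Cr
Long-Term Care Levy: 2.8% × 6,510.00 Cr = 182.28 Cr
Total: 1,002.63 Cr + 299.46 Cr + 182.28 Cr = 1,484.37 Cr

1,484.37 Cr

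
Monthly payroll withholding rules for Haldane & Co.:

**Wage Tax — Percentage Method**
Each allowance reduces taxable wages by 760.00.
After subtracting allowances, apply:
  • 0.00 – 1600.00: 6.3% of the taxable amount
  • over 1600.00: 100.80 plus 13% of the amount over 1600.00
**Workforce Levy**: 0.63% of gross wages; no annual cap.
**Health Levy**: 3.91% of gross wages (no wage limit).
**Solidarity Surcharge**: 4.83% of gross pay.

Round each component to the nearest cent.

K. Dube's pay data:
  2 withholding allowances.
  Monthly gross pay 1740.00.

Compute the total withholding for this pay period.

176.89

Wage Tax: taxable = 1740.00 − 2×760.00 = 220.00
  6.3% × 220.00 = 13.86
Workforce Levy: 0.63% × 1740.00 = 10.96
Health Levy: 3.91% × 1740.00 = 68.03
Solidarity Surcharge: 4.83% × 1740.00 = 84.04
Total: 13.86 + 10.96 + 68.03 + 84.04 = 176.89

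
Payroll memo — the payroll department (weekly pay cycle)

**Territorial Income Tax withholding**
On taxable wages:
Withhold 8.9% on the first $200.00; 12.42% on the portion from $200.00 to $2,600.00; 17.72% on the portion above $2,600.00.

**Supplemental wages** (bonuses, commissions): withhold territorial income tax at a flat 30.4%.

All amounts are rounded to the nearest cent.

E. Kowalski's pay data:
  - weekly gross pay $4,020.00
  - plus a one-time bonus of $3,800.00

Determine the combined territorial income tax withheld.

Territorial Income Tax: taxable = $4,020.00
  $315.88 + 17.72% × ($4,020.00 − $2,600.00) = $315.88 + 17.72% × $1,420.00 = $567.50
Supplemental (30.4% flat on bonus): 30.4% × $3,800.00 = $1,155.20
Total territorial income tax: $567.50 + $1,155.20 = $1,722.70

$1,722.70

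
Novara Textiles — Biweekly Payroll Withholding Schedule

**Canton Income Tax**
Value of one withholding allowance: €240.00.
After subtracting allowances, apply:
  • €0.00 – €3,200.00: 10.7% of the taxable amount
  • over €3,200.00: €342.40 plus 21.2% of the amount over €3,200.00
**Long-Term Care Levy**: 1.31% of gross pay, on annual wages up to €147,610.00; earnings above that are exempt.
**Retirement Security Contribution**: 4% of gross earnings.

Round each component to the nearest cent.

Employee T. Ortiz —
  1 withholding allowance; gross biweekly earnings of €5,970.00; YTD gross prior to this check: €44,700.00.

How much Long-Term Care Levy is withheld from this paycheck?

€78.21

Long-Term Care Levy: 1.31% × €5,970.00 = €78.21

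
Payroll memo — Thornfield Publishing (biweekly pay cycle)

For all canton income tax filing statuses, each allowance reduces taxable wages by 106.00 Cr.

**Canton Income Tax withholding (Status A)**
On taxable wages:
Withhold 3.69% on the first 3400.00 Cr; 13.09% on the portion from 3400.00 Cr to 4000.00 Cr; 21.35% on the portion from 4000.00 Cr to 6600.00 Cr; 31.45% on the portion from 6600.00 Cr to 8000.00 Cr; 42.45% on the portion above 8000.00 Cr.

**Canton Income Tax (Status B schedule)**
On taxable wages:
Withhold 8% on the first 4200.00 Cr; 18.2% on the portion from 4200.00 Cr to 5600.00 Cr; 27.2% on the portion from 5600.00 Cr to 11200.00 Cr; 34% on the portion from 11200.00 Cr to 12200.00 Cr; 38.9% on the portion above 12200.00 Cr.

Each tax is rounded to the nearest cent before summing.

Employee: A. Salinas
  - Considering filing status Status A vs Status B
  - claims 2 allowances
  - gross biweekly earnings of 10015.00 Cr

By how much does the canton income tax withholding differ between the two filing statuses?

230.75 Cr

Canton Income Tax (Status A): taxable = 10015.00 Cr − 2×106.00 Cr = 9803.00 Cr
  1199.40 Cr + 42.45% × (9803.00 Cr − 8000.00 Cr) = 1199.40 Cr + 42.45% × 1803.00 Cr = 1964.77 Cr
Canton Income Tax (Status B): taxable = 10015.00 Cr − 2×106.00 Cr = 9803.00 Cr
  590.80 Cr + 27.2% × (9803.00 Cr − 5600.00 Cr) = 590.80 Cr + 27.2% × 4203.00 Cr = 1734.02 Cr
Difference: |1964.77 Cr − 1734.02 Cr| = 230.75 Cr (higher under Status A)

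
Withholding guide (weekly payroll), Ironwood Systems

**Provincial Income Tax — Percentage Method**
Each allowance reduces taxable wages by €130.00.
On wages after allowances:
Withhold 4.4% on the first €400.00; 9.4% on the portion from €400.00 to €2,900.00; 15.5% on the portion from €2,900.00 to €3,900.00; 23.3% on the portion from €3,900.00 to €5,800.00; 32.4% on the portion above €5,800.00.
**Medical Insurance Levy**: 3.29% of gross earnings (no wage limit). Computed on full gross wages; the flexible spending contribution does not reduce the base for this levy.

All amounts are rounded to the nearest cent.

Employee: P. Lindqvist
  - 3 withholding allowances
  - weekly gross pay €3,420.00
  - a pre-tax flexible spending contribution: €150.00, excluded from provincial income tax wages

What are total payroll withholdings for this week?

€363.24

Provincial Income Tax: taxable = €3,420.00 − €150.00 − 3×€130.00 = €2,880.00
  €17.60 + 9.4% × (€2,880.00 − €400.00) = €17.60 + 9.4% × €2,480.00 = €250.72
Medical Insurance Levy: 3.29% × €3,420.00 = €112.52
Total: €250.72 + €112.52 = €363.24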